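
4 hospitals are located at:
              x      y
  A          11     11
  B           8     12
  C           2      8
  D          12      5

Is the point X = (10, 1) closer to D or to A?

D

Compare squared distances:
|XD|² = (10−12)² + (1−5)² = 4 + 16 = 20
|XA|² = (10−11)² + (1−11)² = 1 + 100 = 101
20 < 101, so D is closer.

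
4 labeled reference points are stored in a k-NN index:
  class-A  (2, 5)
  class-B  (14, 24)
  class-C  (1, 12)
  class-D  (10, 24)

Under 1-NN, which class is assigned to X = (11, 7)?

Squared Euclidean distances:
d²(X, class-A) = (11−2)² + (7−5)² = 81 + 4 = 85
d²(X, class-B) = (11−14)² + (7−24)² = 9 + 289 = 298
d²(X, class-C) = (11−1)² + (7−12)² = 100 + 25 = 125
d²(X, class-D) = (11−10)² + (7−24)² = 1 + 289 = 290
Minimum is at class-A.

class-A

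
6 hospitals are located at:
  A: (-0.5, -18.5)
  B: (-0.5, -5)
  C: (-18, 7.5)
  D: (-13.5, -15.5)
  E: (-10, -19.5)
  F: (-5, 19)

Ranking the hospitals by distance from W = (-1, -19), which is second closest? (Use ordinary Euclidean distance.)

E

Since √ is increasing, it suffices to compare squared distances:
|WA|² = (-1−(-0.5))² + (-19−(-18.5))² = 0.25 + 0.25 = 0.5
|WB|² = (-1−(-0.5))² + (-19−(-5))² = 0.25 + 196 = 196.25
|WC|² = (-1−(-18))² + (-19−7.5)² = 289 + 702.25 = 991.25
|WD|² = (-1−(-13.5))² + (-19−(-15.5))² = 156.25 + 12.25 = 168.5
|WE|² = (-1−(-10))² + (-19−(-19.5))² = 81 + 0.25 = 81.25
|WF|² = (-1−(-5))² + (-19−19)² = 16 + 1444 = 1460
Sorted ascending: A, E, D, … — the second-nearest is E.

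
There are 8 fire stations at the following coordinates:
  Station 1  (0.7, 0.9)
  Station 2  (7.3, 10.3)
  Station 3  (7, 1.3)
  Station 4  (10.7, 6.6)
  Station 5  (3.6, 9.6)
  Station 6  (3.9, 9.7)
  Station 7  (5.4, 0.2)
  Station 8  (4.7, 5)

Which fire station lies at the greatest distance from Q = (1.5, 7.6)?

Station 4

Since √ is increasing, it suffices to compare squared distances:
d²(Q, Station 1) = 0.64 + 44.89 = 45.53
d²(Q, Station 2) = 33.64 + 7.29 = 40.93
d²(Q, Station 3) = 30.25 + 39.69 = 69.94
d²(Q, Station 4) = 84.64 + 1 = 85.64
d²(Q, Station 5) = 4.41 + 4 = 8.41
d²(Q, Station 6) = 5.76 + 4.41 = 10.17
d²(Q, Station 7) = 15.21 + 54.76 = 69.97
d²(Q, Station 8) = 10.24 + 6.76 = 17
The largest is to Station 4.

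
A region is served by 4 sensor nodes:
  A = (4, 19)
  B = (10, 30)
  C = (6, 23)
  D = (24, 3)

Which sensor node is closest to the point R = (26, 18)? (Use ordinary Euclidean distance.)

D

Squared Euclidean distances:
|RA|² = (26−4)² + (18−19)² = 484 + 1 = 485
|RB|² = (26−10)² + (18−30)² = 256 + 144 = 400
|RC|² = (26−6)² + (18−23)² = 400 + 25 = 425
|RD|² = (26−24)² + (18−3)² = 4 + 225 = 229
D is nearest.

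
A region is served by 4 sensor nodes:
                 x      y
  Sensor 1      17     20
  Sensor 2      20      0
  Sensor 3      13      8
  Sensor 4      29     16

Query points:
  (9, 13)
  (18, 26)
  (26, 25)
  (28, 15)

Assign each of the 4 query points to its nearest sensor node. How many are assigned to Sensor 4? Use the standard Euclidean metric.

(9, 13) — d² to each: Sensor 1:113, Sensor 2:290, Sensor 3:41, Sensor 4:409 → nearest is Sensor 3
(18, 26) — d² to each: Sensor 1:37, Sensor 2:680, Sensor 3:349, Sensor 4:221 → nearest is Sensor 1
(26, 25) — d² to each: Sensor 1:106, Sensor 2:661, Sensor 3:458, Sensor 4:90 → nearest is Sensor 4
(28, 15) — d² to each: Sensor 1:146, Sensor 2:289, Sensor 3:274, Sensor 4:2 → nearest is Sensor 4
2 of the 4 points have Sensor 4 as nearest.

2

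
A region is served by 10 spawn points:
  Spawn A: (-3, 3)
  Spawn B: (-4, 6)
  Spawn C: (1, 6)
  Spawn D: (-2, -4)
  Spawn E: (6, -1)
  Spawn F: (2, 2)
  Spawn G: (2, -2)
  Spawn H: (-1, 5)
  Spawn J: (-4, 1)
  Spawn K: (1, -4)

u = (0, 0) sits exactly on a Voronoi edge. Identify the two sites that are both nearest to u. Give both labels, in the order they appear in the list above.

Spawn F and Spawn G

Squared distances from u to each site:
d²(u, Spawn A) = 9 + 9 = 18
d²(u, Spawn B) = 16 + 36 = 52
d²(u, Spawn C) = 1 + 36 = 37
d²(u, Spawn D) = 4 + 16 = 20
d²(u, Spawn E) = 36 + 1 = 37
d²(u, Spawn F) = 4 + 4 = 8
d²(u, Spawn G) = 4 + 4 = 8
d²(u, Spawn H) = 1 + 25 = 26
d²(u, Spawn J) = 16 + 1 = 17
d²(u, Spawn K) = 1 + 16 = 17
u is equidistant from Spawn F and Spawn G (both at squared distance 8), and every other site is strictly farther — so u lies on the Spawn F–Spawn G Voronoi edge.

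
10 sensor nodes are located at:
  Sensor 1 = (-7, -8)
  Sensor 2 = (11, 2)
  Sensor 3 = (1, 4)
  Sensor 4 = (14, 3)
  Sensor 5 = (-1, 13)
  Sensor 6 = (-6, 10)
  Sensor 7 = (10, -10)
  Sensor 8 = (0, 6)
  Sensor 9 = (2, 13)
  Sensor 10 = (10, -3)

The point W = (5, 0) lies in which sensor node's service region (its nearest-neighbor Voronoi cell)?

Sensor 3

Compare squared distances (the ordering matches that of the actual distances):
d²(W, Sensor 1) = (5−(-7))² + (0−(-8))² = 144 + 64 = 208
d²(W, Sensor 2) = (5−11)² + (0−2)² = 36 + 4 = 40
d²(W, Sensor 3) = (5−1)² + (0−4)² = 16 + 16 = 32
d²(W, Sensor 4) = (5−14)² + (0−3)² = 81 + 9 = 90
d²(W, Sensor 5) = (5−(-1))² + (0−13)² = 36 + 169 = 205
d²(W, Sensor 6) = (5−(-6))² + (0−10)² = 121 + 100 = 221
d²(W, Sensor 7) = (5−10)² + (0−(-10))² = 25 + 100 = 125
d²(W, Sensor 8) = (5−0)² + (0−6)² = 25 + 36 = 61
d²(W, Sensor 9) = (5−2)² + (0−13)² = 9 + 169 = 178
d²(W, Sensor 10) = (5−10)² + (0−(-3))² = 25 + 9 = 34
The smallest is to Sensor 3, so W lies in the Voronoi region of Sensor 3.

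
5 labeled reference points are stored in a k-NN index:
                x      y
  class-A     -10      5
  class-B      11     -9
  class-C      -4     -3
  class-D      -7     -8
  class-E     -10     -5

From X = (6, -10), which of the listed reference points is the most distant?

class-A

Squared Euclidean distances:
d²(X, class-A) = 256 + 225 = 481
d²(X, class-B) = 25 + 1 = 26
d²(X, class-C) = 100 + 49 = 149
d²(X, class-D) = 169 + 4 = 173
d²(X, class-E) = 256 + 25 = 281
The largest is to class-A.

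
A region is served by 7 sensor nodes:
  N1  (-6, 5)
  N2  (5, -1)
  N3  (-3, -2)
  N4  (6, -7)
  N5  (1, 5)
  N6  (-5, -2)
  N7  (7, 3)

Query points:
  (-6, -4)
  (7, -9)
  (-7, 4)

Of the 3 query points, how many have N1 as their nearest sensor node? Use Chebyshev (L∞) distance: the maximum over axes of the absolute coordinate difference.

(-6, -4) — d to each: N1:9, N2:11, N3:3, N4:12, N5:9, N6:2, N7:13 → nearest is N6
(7, -9) — d to each: N1:14, N2:8, N3:10, N4:2, N5:14, N6:12, N7:12 → nearest is N4
(-7, 4) — d to each: N1:1, N2:12, N3:6, N4:13, N5:8, N6:6, N7:14 → nearest is N1
1 of the 3 points has N1 as nearest.

1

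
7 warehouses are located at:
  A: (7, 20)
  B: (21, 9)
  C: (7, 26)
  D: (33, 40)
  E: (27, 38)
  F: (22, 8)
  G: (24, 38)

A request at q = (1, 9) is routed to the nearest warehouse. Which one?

Squared Euclidean distances:
|qA|² = (1−7)² + (9−20)² = 36 + 121 = 157
|qB|² = (1−21)² + (9−9)² = 400 + 0 = 400
|qC|² = (1−7)² + (9−26)² = 36 + 289 = 325
|qD|² = (1−33)² + (9−40)² = 1024 + 961 = 1985
|qE|² = (1−27)² + (9−38)² = 676 + 841 = 1517
|qF|² = (1−22)² + (9−8)² = 441 + 1 = 442
|qG|² = (1−24)² + (9−38)² = 529 + 841 = 1370
A is nearest.

A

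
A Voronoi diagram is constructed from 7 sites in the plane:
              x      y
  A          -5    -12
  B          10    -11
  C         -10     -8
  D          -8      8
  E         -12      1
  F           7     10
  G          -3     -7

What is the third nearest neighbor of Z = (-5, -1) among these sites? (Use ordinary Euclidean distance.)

Since √ is increasing, it suffices to compare squared distances:
|ZA|² = (-5−(-5))² + (-1−(-12))² = 0 + 121 = 121
|ZB|² = (-5−10)² + (-1−(-11))² = 225 + 100 = 325
|ZC|² = (-5−(-10))² + (-1−(-8))² = 25 + 49 = 74
|ZD|² = (-5−(-8))² + (-1−8)² = 9 + 81 = 90
|ZE|² = (-5−(-12))² + (-1−1)² = 49 + 4 = 53
|ZF|² = (-5−7)² + (-1−10)² = 144 + 121 = 265
|ZG|² = (-5−(-3))² + (-1−(-7))² = 4 + 36 = 40
Sorted ascending: G, E, C, D, … — the third-nearest is C.

C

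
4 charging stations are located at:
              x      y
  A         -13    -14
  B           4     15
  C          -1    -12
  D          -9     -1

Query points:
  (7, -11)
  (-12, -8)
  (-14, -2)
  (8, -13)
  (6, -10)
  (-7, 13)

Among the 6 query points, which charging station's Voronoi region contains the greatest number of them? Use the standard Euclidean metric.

C

(7, -11) — d² to each: A:409, B:685, C:65, D:356 → nearest is C
(-12, -8) — d² to each: A:37, B:785, C:137, D:58 → nearest is A
(-14, -2) — d² to each: A:145, B:613, C:269, D:26 → nearest is D
(8, -13) — d² to each: A:442, B:800, C:82, D:433 → nearest is C
(6, -10) — d² to each: A:377, B:629, C:53, D:306 → nearest is C
(-7, 13) — d² to each: A:765, B:125, C:661, D:200 → nearest is B
Tally — A:1, B:1, C:3, D:1. C captures the most (3).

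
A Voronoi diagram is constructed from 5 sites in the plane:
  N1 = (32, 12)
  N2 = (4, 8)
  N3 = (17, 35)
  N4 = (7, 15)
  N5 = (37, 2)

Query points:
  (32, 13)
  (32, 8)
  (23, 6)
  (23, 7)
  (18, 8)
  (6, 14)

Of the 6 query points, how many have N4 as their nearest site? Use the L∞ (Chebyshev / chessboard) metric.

2

(32, 13) — d to each: N1:1, N2:28, N3:22, N4:25, N5:11 → nearest is N1
(32, 8) — d to each: N1:4, N2:28, N3:27, N4:25, N5:6 → nearest is N1
(23, 6) — d to each: N1:9, N2:19, N3:29, N4:16, N5:14 → nearest is N1
(23, 7) — d to each: N1:9, N2:19, N3:28, N4:16, N5:14 → nearest is N1
(18, 8) — d to each: N1:14, N2:14, N3:27, N4:11, N5:19 → nearest is N4
(6, 14) — d to each: N1:26, N2:6, N3:21, N4:1, N5:31 → nearest is N4
2 of the 6 points have N4 as nearest.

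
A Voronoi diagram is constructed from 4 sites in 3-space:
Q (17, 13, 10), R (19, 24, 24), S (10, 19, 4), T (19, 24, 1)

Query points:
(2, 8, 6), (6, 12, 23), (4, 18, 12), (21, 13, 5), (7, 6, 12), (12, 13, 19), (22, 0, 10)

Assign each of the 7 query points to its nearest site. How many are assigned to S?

(2, 8, 6) — d² to each: Q:266, R:869, S:189, T:570 → nearest is S
(6, 12, 23) — d² to each: Q:291, R:314, S:426, T:797 → nearest is Q
(4, 18, 12) — d² to each: Q:198, R:405, S:101, T:382 → nearest is S
(21, 13, 5) — d² to each: Q:41, R:486, S:158, T:141 → nearest is Q
(7, 6, 12) — d² to each: Q:153, R:612, S:242, T:589 → nearest is Q
(12, 13, 19) — d² to each: Q:106, R:195, S:265, T:494 → nearest is Q
(22, 0, 10) — d² to each: Q:194, R:781, S:541, T:666 → nearest is Q
2 of the 7 points have S as nearest.

2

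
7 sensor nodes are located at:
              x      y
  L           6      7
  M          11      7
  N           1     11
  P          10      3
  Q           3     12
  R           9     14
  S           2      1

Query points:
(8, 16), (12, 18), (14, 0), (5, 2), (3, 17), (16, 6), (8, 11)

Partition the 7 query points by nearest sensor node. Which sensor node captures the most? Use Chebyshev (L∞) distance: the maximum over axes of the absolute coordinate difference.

(8, 16) — d to each: L:9, M:9, N:7, P:13, Q:5, R:2, S:15 → nearest is R
(12, 18) — d to each: L:11, M:11, N:11, P:15, Q:9, R:4, S:17 → nearest is R
(14, 0) — d to each: L:8, M:7, N:13, P:4, Q:12, R:14, S:12 → nearest is P
(5, 2) — d to each: L:5, M:6, N:9, P:5, Q:10, R:12, S:3 → nearest is S
(3, 17) — d to each: L:10, M:10, N:6, P:14, Q:5, R:6, S:16 → nearest is Q
(16, 6) — d to each: L:10, M:5, N:15, P:6, Q:13, R:8, S:14 → nearest is M
(8, 11) — d to each: L:4, M:4, N:7, P:8, Q:5, R:3, S:10 → nearest is R
Tally — M:1, P:1, Q:1, R:3, S:1. R captures the most (3).

R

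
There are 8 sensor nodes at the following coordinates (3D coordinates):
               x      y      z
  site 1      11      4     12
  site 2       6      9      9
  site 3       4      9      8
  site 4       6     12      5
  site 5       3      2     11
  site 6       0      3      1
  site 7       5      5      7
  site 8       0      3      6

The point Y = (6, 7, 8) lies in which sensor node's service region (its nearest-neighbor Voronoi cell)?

Since √ is increasing, it suffices to compare squared distances:
d²(Y, site 1) = 25 + 9 + 16 = 50
d²(Y, site 2) = 0 + 4 + 1 = 5
d²(Y, site 3) = 4 + 4 + 0 = 8
d²(Y, site 4) = 0 + 25 + 9 = 34
d²(Y, site 5) = 9 + 25 + 9 = 43
d²(Y, site 6) = 36 + 16 + 49 = 101
d²(Y, site 7) = 1 + 4 + 1 = 6
d²(Y, site 8) = 36 + 16 + 4 = 56
site 2 is nearest.

site 2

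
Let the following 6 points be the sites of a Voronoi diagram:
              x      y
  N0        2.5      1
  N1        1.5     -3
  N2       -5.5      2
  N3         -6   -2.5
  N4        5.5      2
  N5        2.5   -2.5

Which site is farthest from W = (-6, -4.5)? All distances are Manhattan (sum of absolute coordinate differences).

d(W,N0) = |-6−2.5| + |-4.5−1| = 8.5 + 5.5 = 14
d(W,N1) = |-6−1.5| + |-4.5−(-3)| = 7.5 + 1.5 = 9
d(W,N2) = |-6−(-5.5)| + |-4.5−2| = 0.5 + 6.5 = 7
d(W,N3) = |-6−(-6)| + |-4.5−(-2.5)| = 0 + 2 = 2
d(W,N4) = |-6−5.5| + |-4.5−2| = 11.5 + 6.5 = 18
d(W,N5) = |-6−2.5| + |-4.5−(-2.5)| = 8.5 + 2 = 10.5
The largest is to N4.

N4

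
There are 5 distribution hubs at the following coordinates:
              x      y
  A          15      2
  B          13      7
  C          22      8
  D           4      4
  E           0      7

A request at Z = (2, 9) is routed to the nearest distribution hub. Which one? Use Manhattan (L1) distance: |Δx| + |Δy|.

d(Z,A) = |2−15| + |9−2| = 13 + 7 = 20
d(Z,B) = |2−13| + |9−7| = 11 + 2 = 13
d(Z,C) = |2−22| + |9−8| = 20 + 1 = 21
d(Z,D) = |2−4| + |9−4| = 2 + 5 = 7
d(Z,E) = |2−0| + |9−7| = 2 + 2 = 4
The smallest is to E, so Z lies in the Voronoi region of E.

E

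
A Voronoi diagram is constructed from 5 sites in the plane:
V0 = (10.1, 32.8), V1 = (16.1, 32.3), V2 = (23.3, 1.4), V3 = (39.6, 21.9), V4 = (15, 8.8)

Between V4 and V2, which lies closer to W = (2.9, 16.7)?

Compare squared distances:
|WV4|² = (2.9−15)² + (16.7−8.8)² = 146.41 + 62.41 = 208.82
|WV2|² = (2.9−23.3)² + (16.7−1.4)² = 416.16 + 234.09 = 650.25
208.82 < 650.25, so V4 is closer.

V4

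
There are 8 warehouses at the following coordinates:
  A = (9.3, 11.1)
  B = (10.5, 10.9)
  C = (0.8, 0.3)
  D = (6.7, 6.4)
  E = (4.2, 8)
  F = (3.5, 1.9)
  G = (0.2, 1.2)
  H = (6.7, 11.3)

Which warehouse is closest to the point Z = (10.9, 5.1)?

Squared Euclidean distances:
|ZA|² = (10.9−9.3)² + (5.1−11.1)² = 2.56 + 36 = 38.56
|ZB|² = (10.9−10.5)² + (5.1−10.9)² = 0.16 + 33.64 = 33.8
|ZC|² = (10.9−0.8)² + (5.1−0.3)² = 102.01 + 23.04 = 125.05
|ZD|² = (10.9−6.7)² + (5.1−6.4)² = 17.64 + 1.69 = 19.33
|ZE|² = (10.9−4.2)² + (5.1−8)² = 44.89 + 8.41 = 53.3
|ZF|² = (10.9−3.5)² + (5.1−1.9)² = 54.76 + 10.24 = 65
|ZG|² = (10.9−0.2)² + (5.1−1.2)² = 114.49 + 15.21 = 129.7
|ZH|² = (10.9−6.7)² + (5.1−11.3)² = 17.64 + 38.44 = 56.08
D is nearest.

D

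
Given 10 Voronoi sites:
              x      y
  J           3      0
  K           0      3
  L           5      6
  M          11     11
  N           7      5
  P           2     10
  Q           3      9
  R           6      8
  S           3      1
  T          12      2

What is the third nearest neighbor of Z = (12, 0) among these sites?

Compare squared distances (the ordering matches that of the actual distances):
|ZJ|² = (12−3)² + (0−0)² = 81 + 0 = 81
|ZK|² = (12−0)² + (0−3)² = 144 + 9 = 153
|ZL|² = (12−5)² + (0−6)² = 49 + 36 = 85
|ZM|² = (12−11)² + (0−11)² = 1 + 121 = 122
|ZN|² = (12−7)² + (0−5)² = 25 + 25 = 50
|ZP|² = (12−2)² + (0−10)² = 100 + 100 = 200
|ZQ|² = (12−3)² + (0−9)² = 81 + 81 = 162
|ZR|² = (12−6)² + (0−8)² = 36 + 64 = 100
|ZS|² = (12−3)² + (0−1)² = 81 + 1 = 82
|ZT|² = (12−12)² + (0−2)² = 0 + 4 = 4
Sorted ascending: T, N, J, S, … — the third-nearest is J.

J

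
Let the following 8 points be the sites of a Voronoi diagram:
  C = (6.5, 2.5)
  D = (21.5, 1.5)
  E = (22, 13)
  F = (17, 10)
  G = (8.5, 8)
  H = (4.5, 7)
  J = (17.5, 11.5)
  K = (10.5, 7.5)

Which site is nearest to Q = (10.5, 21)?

Squared Euclidean distances:
|QC|² = 16 + 342.25 = 358.25
|QD|² = 121 + 380.25 = 501.25
|QE|² = 132.25 + 64 = 196.25
|QF|² = 42.25 + 121 = 163.25
|QG|² = 4 + 169 = 173
|QH|² = 36 + 196 = 232
|QJ|² = 49 + 90.25 = 139.25
|QK|² = 0 + 182.25 = 182.25
The smallest is to J, so Q lies in the Voronoi region of J.

J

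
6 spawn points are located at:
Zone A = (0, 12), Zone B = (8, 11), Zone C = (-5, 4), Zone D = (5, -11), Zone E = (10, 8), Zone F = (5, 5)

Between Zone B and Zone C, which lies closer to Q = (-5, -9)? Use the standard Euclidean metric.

Zone C

Compare squared distances:
d²(Q, Zone B) = (-5−8)² + (-9−11)² = 169 + 400 = 569
d²(Q, Zone C) = (-5−(-5))² + (-9−4)² = 0 + 169 = 169
569 > 169, so Zone C is closer.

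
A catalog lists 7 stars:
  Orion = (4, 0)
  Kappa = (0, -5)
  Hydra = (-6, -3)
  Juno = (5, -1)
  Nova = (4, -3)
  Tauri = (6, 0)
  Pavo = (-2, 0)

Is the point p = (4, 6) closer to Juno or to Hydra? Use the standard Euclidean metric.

Juno

Compare squared distances:
d²(p, Juno) = (4−5)² + (6−(-1))² = 1 + 49 = 50
d²(p, Hydra) = (4−(-6))² + (6−(-3))² = 100 + 81 = 181
50 < 181, so Juno is closer.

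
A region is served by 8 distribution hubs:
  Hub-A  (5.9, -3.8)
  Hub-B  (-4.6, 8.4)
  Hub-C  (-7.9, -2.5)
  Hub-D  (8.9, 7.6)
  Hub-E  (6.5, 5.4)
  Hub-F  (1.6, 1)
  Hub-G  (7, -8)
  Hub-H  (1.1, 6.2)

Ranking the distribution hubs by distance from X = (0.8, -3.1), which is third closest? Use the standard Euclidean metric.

Since √ is increasing, it suffices to compare squared distances:
d²(X, Hub-A) = (0.8−5.9)² + (-3.1−(-3.8))² = 26.01 + 0.49 = 26.5
d²(X, Hub-B) = (0.8−(-4.6))² + (-3.1−8.4)² = 29.16 + 132.25 = 161.41
d²(X, Hub-C) = (0.8−(-7.9))² + (-3.1−(-2.5))² = 75.69 + 0.36 = 76.05
d²(X, Hub-D) = (0.8−8.9)² + (-3.1−7.6)² = 65.61 + 114.49 = 180.1
d²(X, Hub-E) = (0.8−6.5)² + (-3.1−5.4)² = 32.49 + 72.25 = 104.74
d²(X, Hub-F) = (0.8−1.6)² + (-3.1−1)² = 0.64 + 16.81 = 17.45
d²(X, Hub-G) = (0.8−7)² + (-3.1−(-8))² = 38.44 + 24.01 = 62.45
d²(X, Hub-H) = (0.8−1.1)² + (-3.1−6.2)² = 0.09 + 86.49 = 86.58
Sorted ascending: Hub-F, Hub-A, Hub-G, Hub-C, … — the third-nearest is Hub-G.

Hub-G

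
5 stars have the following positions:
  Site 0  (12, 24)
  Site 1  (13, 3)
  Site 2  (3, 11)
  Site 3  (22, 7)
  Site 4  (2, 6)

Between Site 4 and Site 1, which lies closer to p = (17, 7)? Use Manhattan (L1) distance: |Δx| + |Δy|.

Site 1

d(p, Site 4) = |17−2| + |7−6| = 15 + 1 = 16
d(p, Site 1) = |17−13| + |7−3| = 4 + 4 = 8
16 > 8, so Site 1 is closer.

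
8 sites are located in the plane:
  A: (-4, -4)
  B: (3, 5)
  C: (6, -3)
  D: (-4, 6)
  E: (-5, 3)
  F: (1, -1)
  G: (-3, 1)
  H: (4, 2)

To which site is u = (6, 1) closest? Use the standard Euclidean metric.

H

Since √ is increasing, it suffices to compare squared distances:
|uA|² = (6−(-4))² + (1−(-4))² = 100 + 25 = 125
|uB|² = (6−3)² + (1−5)² = 9 + 16 = 25
|uC|² = (6−6)² + (1−(-3))² = 0 + 16 = 16
|uD|² = (6−(-4))² + (1−6)² = 100 + 25 = 125
|uE|² = (6−(-5))² + (1−3)² = 121 + 4 = 125
|uF|² = (6−1)² + (1−(-1))² = 25 + 4 = 29
|uG|² = (6−(-3))² + (1−1)² = 81 + 0 = 81
|uH|² = (6−4)² + (1−2)² = 4 + 1 = 5
Minimum is at H.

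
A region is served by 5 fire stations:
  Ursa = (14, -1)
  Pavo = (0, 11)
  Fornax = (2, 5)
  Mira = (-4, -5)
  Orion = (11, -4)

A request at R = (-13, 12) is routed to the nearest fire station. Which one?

Compare squared distances (the ordering matches that of the actual distances):
d²(R, Ursa) = (-13−14)² + (12−(-1))² = 729 + 169 = 898
d²(R, Pavo) = (-13−0)² + (12−11)² = 169 + 1 = 170
d²(R, Fornax) = (-13−2)² + (12−5)² = 225 + 49 = 274
d²(R, Mira) = (-13−(-4))² + (12−(-5))² = 81 + 289 = 370
d²(R, Orion) = (-13−11)² + (12−(-4))² = 576 + 256 = 832
Pavo is nearest.

Pavo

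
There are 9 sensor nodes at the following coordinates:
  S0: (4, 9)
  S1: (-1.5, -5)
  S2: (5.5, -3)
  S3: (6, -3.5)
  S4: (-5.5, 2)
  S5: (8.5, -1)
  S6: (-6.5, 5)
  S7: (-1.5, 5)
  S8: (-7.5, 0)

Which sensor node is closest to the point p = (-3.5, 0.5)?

Compare squared distances (the ordering matches that of the actual distances):
|pS0|² = (-3.5−4)² + (0.5−9)² = 56.25 + 72.25 = 128.5
|pS1|² = (-3.5−(-1.5))² + (0.5−(-5))² = 4 + 30.25 = 34.25
|pS2|² = (-3.5−5.5)² + (0.5−(-3))² = 81 + 12.25 = 93.25
|pS3|² = (-3.5−6)² + (0.5−(-3.5))² = 90.25 + 16 = 106.25
|pS4|² = (-3.5−(-5.5))² + (0.5−2)² = 4 + 2.25 = 6.25
|pS5|² = (-3.5−8.5)² + (0.5−(-1))² = 144 + 2.25 = 146.25
|pS6|² = (-3.5−(-6.5))² + (0.5−5)² = 9 + 20.25 = 29.25
|pS7|² = (-3.5−(-1.5))² + (0.5−5)² = 4 + 20.25 = 24.25
|pS8|² = (-3.5−(-7.5))² + (0.5−0)² = 16 + 0.25 = 16.25
Minimum is at S4.

S4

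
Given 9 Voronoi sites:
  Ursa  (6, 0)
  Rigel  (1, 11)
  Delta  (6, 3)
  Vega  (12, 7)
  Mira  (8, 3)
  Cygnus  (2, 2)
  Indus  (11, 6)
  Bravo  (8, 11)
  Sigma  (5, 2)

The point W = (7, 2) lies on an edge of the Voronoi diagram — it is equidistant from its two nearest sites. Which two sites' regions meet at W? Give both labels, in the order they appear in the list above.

Delta and Mira

Squared distances from W to each site:
d²(W, Ursa) = 1 + 4 = 5
d²(W, Rigel) = 36 + 81 = 117
d²(W, Delta) = 1 + 1 = 2
d²(W, Vega) = 25 + 25 = 50
d²(W, Mira) = 1 + 1 = 2
d²(W, Cygnus) = 25 + 0 = 25
d²(W, Indus) = 16 + 16 = 32
d²(W, Bravo) = 1 + 81 = 82
d²(W, Sigma) = 4 + 0 = 4
W is equidistant from Delta and Mira (both at squared distance 2), and every other site is strictly farther — so W lies on the Delta–Mira Voronoi edge.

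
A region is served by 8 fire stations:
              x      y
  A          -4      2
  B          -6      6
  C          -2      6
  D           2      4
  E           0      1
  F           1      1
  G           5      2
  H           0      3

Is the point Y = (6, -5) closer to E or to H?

Compare squared distances:
|YE|² = (6−0)² + (-5−1)² = 36 + 36 = 72
|YH|² = (6−0)² + (-5−3)² = 36 + 64 = 100
72 < 100, so E is closer.

E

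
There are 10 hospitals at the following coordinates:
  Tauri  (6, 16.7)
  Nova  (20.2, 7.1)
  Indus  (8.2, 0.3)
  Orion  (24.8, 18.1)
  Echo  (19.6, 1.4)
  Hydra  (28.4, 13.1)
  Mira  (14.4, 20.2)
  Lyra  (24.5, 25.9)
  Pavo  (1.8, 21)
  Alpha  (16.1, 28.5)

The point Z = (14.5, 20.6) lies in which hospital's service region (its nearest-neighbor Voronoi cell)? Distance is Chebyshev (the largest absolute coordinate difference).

Mira

d(Z, Tauri) = max(8.5, 3.9) = 8.5
d(Z, Nova) = max(5.7, 13.5) = 13.5
d(Z, Indus) = max(6.3, 20.3) = 20.3
d(Z, Orion) = max(10.3, 2.5) = 10.3
d(Z, Echo) = max(5.1, 19.2) = 19.2
d(Z, Hydra) = max(13.9, 7.5) = 13.9
d(Z, Mira) = max(0.1, 0.4) = 0.4
d(Z, Lyra) = max(10, 5.3) = 10
d(Z, Pavo) = max(12.7, 0.4) = 12.7
d(Z, Alpha) = max(1.6, 7.9) = 7.9
Minimum is at Mira.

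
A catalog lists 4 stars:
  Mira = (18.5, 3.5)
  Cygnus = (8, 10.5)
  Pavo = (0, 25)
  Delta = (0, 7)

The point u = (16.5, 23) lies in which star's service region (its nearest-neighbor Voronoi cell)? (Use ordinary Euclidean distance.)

Squared Euclidean distances:
d²(u, Mira) = 4 + 380.25 = 384.25
d²(u, Cygnus) = 72.25 + 156.25 = 228.5
d²(u, Pavo) = 272.25 + 4 = 276.25
d²(u, Delta) = 272.25 + 256 = 528.25
Cygnus is nearest.

Cygnus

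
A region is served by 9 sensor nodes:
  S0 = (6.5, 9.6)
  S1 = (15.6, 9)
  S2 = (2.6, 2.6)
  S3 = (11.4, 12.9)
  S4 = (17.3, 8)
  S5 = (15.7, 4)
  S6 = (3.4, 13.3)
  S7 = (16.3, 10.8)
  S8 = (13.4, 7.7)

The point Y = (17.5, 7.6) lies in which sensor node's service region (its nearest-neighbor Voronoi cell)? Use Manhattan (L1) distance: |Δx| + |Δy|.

d(Y,S0) = 11 + 2 = 13
d(Y,S1) = 1.9 + 1.4 = 3.3
d(Y,S2) = 14.9 + 5 = 19.9
d(Y,S3) = 6.1 + 5.3 = 11.4
d(Y,S4) = 0.2 + 0.4 = 0.6
d(Y,S5) = 1.8 + 3.6 = 5.4
d(Y,S6) = 14.1 + 5.7 = 19.8
d(Y,S7) = 1.2 + 3.2 = 4.4
d(Y,S8) = 4.1 + 0.1 = 4.2
Minimum is at S4.

S4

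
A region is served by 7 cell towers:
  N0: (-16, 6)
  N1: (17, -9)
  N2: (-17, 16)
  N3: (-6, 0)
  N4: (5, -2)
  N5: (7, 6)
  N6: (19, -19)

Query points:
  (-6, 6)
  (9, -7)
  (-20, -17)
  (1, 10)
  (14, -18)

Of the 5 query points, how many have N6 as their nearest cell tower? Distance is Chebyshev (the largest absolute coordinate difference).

1

(-6, 6) — d to each: N0:10, N1:23, N2:11, N3:6, N4:11, N5:13, N6:25 → nearest is N3
(9, -7) — d to each: N0:25, N1:8, N2:26, N3:15, N4:5, N5:13, N6:12 → nearest is N4
(-20, -17) — d to each: N0:23, N1:37, N2:33, N3:17, N4:25, N5:27, N6:39 → nearest is N3
(1, 10) — d to each: N0:17, N1:19, N2:18, N3:10, N4:12, N5:6, N6:29 → nearest is N5
(14, -18) — d to each: N0:30, N1:9, N2:34, N3:20, N4:16, N5:24, N6:5 → nearest is N6
1 of the 5 points has N6 as nearest.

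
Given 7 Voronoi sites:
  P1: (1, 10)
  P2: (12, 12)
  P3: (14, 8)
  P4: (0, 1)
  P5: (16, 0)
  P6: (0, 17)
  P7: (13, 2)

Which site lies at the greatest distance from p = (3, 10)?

Compare squared distances (the ordering matches that of the actual distances):
|pP1|² = (3−1)² + (10−10)² = 4 + 0 = 4
|pP2|² = (3−12)² + (10−12)² = 81 + 4 = 85
|pP3|² = (3−14)² + (10−8)² = 121 + 4 = 125
|pP4|² = (3−0)² + (10−1)² = 9 + 81 = 90
|pP5|² = (3−16)² + (10−0)² = 169 + 100 = 269
|pP6|² = (3−0)² + (10−17)² = 9 + 49 = 58
|pP7|² = (3−13)² + (10−2)² = 100 + 64 = 164
The largest is to P5.

P5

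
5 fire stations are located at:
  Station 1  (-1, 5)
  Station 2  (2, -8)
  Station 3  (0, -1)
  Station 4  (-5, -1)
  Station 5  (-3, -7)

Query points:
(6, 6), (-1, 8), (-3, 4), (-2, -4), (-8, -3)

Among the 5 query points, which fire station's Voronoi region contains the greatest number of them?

(6, 6) — d² to each: Station 1:50, Station 2:212, Station 3:85, Station 4:170, Station 5:250 → nearest is Station 1
(-1, 8) — d² to each: Station 1:9, Station 2:265, Station 3:82, Station 4:97, Station 5:229 → nearest is Station 1
(-3, 4) — d² to each: Station 1:5, Station 2:169, Station 3:34, Station 4:29, Station 5:121 → nearest is Station 1
(-2, -4) — d² to each: Station 1:82, Station 2:32, Station 3:13, Station 4:18, Station 5:10 → nearest is Station 5
(-8, -3) — d² to each: Station 1:113, Station 2:125, Station 3:68, Station 4:13, Station 5:41 → nearest is Station 4
Tally — Station 1:3, Station 4:1, Station 5:1. Station 1 captures the most (3).

Station 1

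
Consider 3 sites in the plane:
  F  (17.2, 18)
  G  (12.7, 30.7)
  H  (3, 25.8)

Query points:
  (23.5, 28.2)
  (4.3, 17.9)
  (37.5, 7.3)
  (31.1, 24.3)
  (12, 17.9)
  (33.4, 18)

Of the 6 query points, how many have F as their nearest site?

(23.5, 28.2) — d² to each: F:143.73, G:122.89, H:426.01 → nearest is G
(4.3, 17.9) — d² to each: F:166.42, G:234.4, H:64.1 → nearest is H
(37.5, 7.3) — d² to each: F:526.58, G:1162.6, H:1532.5 → nearest is F
(31.1, 24.3) — d² to each: F:232.9, G:379.52, H:791.86 → nearest is F
(12, 17.9) — d² to each: F:27.05, G:164.33, H:143.41 → nearest is F
(33.4, 18) — d² to each: F:262.44, G:589.78, H:985 → nearest is F
4 of the 6 points have F as nearest.

4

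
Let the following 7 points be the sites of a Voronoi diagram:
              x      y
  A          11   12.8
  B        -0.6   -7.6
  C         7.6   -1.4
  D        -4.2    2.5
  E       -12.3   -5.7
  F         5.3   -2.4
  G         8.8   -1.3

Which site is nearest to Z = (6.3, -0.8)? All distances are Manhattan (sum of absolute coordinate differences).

d(Z,A) = |6.3−11| + |-0.8−12.8| = 4.7 + 13.6 = 18.3
d(Z,B) = |6.3−(-0.6)| + |-0.8−(-7.6)| = 6.9 + 6.8 = 13.7
d(Z,C) = |6.3−7.6| + |-0.8−(-1.4)| = 1.3 + 0.6 = 1.9
d(Z,D) = |6.3−(-4.2)| + |-0.8−2.5| = 10.5 + 3.3 = 13.8
d(Z,E) = |6.3−(-12.3)| + |-0.8−(-5.7)| = 18.6 + 4.9 = 23.5
d(Z,F) = |6.3−5.3| + |-0.8−(-2.4)| = 1 + 1.6 = 2.6
d(Z,G) = |6.3−8.8| + |-0.8−(-1.3)| = 2.5 + 0.5 = 3
C is nearest.

C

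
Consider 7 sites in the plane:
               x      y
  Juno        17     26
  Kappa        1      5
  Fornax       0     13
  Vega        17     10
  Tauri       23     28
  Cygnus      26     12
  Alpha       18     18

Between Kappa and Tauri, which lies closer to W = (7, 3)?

Kappa

Compare squared distances:
d²(W, Kappa) = (7−1)² + (3−5)² = 36 + 4 = 40
d²(W, Tauri) = (7−23)² + (3−28)² = 256 + 625 = 881
40 < 881, so Kappa is closer.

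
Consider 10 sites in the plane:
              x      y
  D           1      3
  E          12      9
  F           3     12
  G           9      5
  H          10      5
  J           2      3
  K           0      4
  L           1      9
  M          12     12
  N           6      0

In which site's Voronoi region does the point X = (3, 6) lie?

J

Since √ is increasing, it suffices to compare squared distances:
|XD|² = (3−1)² + (6−3)² = 4 + 9 = 13
|XE|² = (3−12)² + (6−9)² = 81 + 9 = 90
|XF|² = (3−3)² + (6−12)² = 0 + 36 = 36
|XG|² = (3−9)² + (6−5)² = 36 + 1 = 37
|XH|² = (3−10)² + (6−5)² = 49 + 1 = 50
|XJ|² = (3−2)² + (6−3)² = 1 + 9 = 10
|XK|² = (3−0)² + (6−4)² = 9 + 4 = 13
|XL|² = (3−1)² + (6−9)² = 4 + 9 = 13
|XM|² = (3−12)² + (6−12)² = 81 + 36 = 117
|XN|² = (3−6)² + (6−0)² = 9 + 36 = 45
The smallest is to J, so X lies in the Voronoi region of J.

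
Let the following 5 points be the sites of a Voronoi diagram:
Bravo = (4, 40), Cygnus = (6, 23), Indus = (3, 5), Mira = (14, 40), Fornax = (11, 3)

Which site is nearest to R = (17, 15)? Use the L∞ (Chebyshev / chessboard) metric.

d(R, Bravo) = max(13, 25) = 25
d(R, Cygnus) = max(11, 8) = 11
d(R, Indus) = max(14, 10) = 14
d(R, Mira) = max(3, 25) = 25
d(R, Fornax) = max(6, 12) = 12
Minimum is at Cygnus.

Cygnus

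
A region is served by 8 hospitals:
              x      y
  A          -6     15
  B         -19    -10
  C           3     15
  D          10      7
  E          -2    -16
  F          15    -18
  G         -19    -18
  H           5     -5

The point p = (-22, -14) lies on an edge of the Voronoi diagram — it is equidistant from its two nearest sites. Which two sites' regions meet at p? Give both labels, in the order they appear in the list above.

B and G

Squared distances from p to each site:
|pA|² = (-22−(-6))² + (-14−15)² = 256 + 841 = 1097
|pB|² = (-22−(-19))² + (-14−(-10))² = 9 + 16 = 25
|pC|² = (-22−3)² + (-14−15)² = 625 + 841 = 1466
|pD|² = (-22−10)² + (-14−7)² = 1024 + 441 = 1465
|pE|² = (-22−(-2))² + (-14−(-16))² = 400 + 4 = 404
|pF|² = (-22−15)² + (-14−(-18))² = 1369 + 16 = 1385
|pG|² = (-22−(-19))² + (-14−(-18))² = 9 + 16 = 25
|pH|² = (-22−5)² + (-14−(-5))² = 729 + 81 = 810
p is equidistant from B and G (both at squared distance 25), and every other site is strictly farther — so p lies on the B–G Voronoi edge.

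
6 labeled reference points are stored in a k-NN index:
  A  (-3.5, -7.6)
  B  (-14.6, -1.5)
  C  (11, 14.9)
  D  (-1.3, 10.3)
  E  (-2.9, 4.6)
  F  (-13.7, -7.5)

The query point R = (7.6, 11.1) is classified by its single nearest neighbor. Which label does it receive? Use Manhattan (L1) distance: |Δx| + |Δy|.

d(R,A) = |7.6−(-3.5)| + |11.1−(-7.6)| = 11.1 + 18.7 = 29.8
d(R,B) = |7.6−(-14.6)| + |11.1−(-1.5)| = 22.2 + 12.6 = 34.8
d(R,C) = |7.6−11| + |11.1−14.9| = 3.4 + 3.8 = 7.2
d(R,D) = |7.6−(-1.3)| + |11.1−10.3| = 8.9 + 0.8 = 9.7
d(R,E) = |7.6−(-2.9)| + |11.1−4.6| = 10.5 + 6.5 = 17
d(R,F) = |7.6−(-13.7)| + |11.1−(-7.5)| = 21.3 + 18.6 = 39.9
The smallest is to C, so R lies in the Voronoi region of C.

C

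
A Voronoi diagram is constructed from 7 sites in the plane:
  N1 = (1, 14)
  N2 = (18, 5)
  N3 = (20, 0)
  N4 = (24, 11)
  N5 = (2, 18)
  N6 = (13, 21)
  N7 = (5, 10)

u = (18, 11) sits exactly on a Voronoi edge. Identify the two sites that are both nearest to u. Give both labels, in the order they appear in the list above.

N2 and N4

Squared distances from u to each site:
|uN1|² = (18−1)² + (11−14)² = 289 + 9 = 298
|uN2|² = (18−18)² + (11−5)² = 0 + 36 = 36
|uN3|² = (18−20)² + (11−0)² = 4 + 121 = 125
|uN4|² = (18−24)² + (11−11)² = 36 + 0 = 36
|uN5|² = (18−2)² + (11−18)² = 256 + 49 = 305
|uN6|² = (18−13)² + (11−21)² = 25 + 100 = 125
|uN7|² = (18−5)² + (11−10)² = 169 + 1 = 170
u is equidistant from N2 and N4 (both at squared distance 36), and every other site is strictly farther — so u lies on the N2–N4 Voronoi edge.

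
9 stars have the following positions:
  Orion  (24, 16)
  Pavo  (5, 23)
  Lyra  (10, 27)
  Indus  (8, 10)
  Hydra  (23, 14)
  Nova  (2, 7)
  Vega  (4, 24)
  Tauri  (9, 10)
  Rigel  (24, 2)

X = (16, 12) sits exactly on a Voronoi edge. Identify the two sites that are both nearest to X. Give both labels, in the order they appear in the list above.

Squared distances from X to each site:
d²(X, Orion) = (16−24)² + (12−16)² = 64 + 16 = 80
d²(X, Pavo) = (16−5)² + (12−23)² = 121 + 121 = 242
d²(X, Lyra) = (16−10)² + (12−27)² = 36 + 225 = 261
d²(X, Indus) = (16−8)² + (12−10)² = 64 + 4 = 68
d²(X, Hydra) = (16−23)² + (12−14)² = 49 + 4 = 53
d²(X, Nova) = (16−2)² + (12−7)² = 196 + 25 = 221
d²(X, Vega) = (16−4)² + (12−24)² = 144 + 144 = 288
d²(X, Tauri) = (16−9)² + (12−10)² = 49 + 4 = 53
d²(X, Rigel) = (16−24)² + (12−2)² = 64 + 100 = 164
X is equidistant from Hydra and Tauri (both at squared distance 53), and every other site is strictly farther — so X lies on the Hydra–Tauri Voronoi edge.

Hydra and Tauri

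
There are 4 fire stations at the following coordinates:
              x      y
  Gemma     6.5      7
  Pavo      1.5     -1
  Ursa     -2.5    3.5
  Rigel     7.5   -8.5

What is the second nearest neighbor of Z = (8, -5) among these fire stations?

Pavo

Squared Euclidean distances:
d²(Z, Gemma) = (8−6.5)² + (-5−7)² = 2.25 + 144 = 146.25
d²(Z, Pavo) = (8−1.5)² + (-5−(-1))² = 42.25 + 16 = 58.25
d²(Z, Ursa) = (8−(-2.5))² + (-5−3.5)² = 110.25 + 72.25 = 182.5
d²(Z, Rigel) = (8−7.5)² + (-5−(-8.5))² = 0.25 + 12.25 = 12.5
Sorted ascending: Rigel, Pavo, Gemma, … — the second-nearest is Pavo.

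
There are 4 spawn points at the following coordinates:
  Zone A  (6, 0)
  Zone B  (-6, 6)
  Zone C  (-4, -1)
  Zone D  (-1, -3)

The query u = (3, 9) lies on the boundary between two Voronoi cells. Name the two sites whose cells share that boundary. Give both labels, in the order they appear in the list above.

Zone A and Zone B

Squared distances from u to each site:
d²(u, Zone A) = (3−6)² + (9−0)² = 9 + 81 = 90
d²(u, Zone B) = (3−(-6))² + (9−6)² = 81 + 9 = 90
d²(u, Zone C) = (3−(-4))² + (9−(-1))² = 49 + 100 = 149
d²(u, Zone D) = (3−(-1))² + (9−(-3))² = 16 + 144 = 160
u is equidistant from Zone A and Zone B (both at squared distance 90), and every other site is strictly farther — so u lies on the Zone A–Zone B Voronoi edge.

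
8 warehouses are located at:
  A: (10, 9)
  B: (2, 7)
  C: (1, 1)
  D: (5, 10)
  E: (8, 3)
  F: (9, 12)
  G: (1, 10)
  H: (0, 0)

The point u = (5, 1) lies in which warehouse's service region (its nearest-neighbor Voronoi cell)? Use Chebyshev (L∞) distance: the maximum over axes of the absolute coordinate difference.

E

d(u,A) = max(5, 8) = 8
d(u,B) = max(3, 6) = 6
d(u,C) = max(4, 0) = 4
d(u,D) = max(0, 9) = 9
d(u,E) = max(3, 2) = 3
d(u,F) = max(4, 11) = 11
d(u,G) = max(4, 9) = 9
d(u,H) = max(5, 1) = 5
Minimum is at E.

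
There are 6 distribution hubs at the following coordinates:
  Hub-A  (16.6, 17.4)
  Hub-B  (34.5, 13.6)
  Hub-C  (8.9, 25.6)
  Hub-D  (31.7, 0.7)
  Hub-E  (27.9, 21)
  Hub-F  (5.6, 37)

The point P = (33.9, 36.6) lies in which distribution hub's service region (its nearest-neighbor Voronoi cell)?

Hub-E

Since √ is increasing, it suffices to compare squared distances:
d²(P, Hub-A) = (33.9−16.6)² + (36.6−17.4)² = 299.29 + 368.64 = 667.93
d²(P, Hub-B) = (33.9−34.5)² + (36.6−13.6)² = 0.36 + 529 = 529.36
d²(P, Hub-C) = (33.9−8.9)² + (36.6−25.6)² = 625 + 121 = 746
d²(P, Hub-D) = (33.9−31.7)² + (36.6−0.7)² = 4.84 + 1288.81 = 1293.65
d²(P, Hub-E) = (33.9−27.9)² + (36.6−21)² = 36 + 243.36 = 279.36
d²(P, Hub-F) = (33.9−5.6)² + (36.6−37)² = 800.89 + 0.16 = 801.05
The smallest is to Hub-E, so P lies in the Voronoi region of Hub-E.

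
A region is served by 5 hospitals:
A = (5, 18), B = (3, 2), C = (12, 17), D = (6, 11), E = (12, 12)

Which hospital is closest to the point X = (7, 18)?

A

Compare squared distances (the ordering matches that of the actual distances):
|XA|² = (7−5)² + (18−18)² = 4 + 0 = 4
|XB|² = (7−3)² + (18−2)² = 16 + 256 = 272
|XC|² = (7−12)² + (18−17)² = 25 + 1 = 26
|XD|² = (7−6)² + (18−11)² = 1 + 49 = 50
|XE|² = (7−12)² + (18−12)² = 25 + 36 = 61
A is nearest.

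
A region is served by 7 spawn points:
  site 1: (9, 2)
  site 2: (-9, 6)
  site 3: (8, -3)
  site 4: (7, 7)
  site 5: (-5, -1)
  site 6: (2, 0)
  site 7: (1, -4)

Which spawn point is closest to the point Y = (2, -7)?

site 7

Compare squared distances (the ordering matches that of the actual distances):
d²(Y, site 1) = (2−9)² + (-7−2)² = 49 + 81 = 130
d²(Y, site 2) = (2−(-9))² + (-7−6)² = 121 + 169 = 290
d²(Y, site 3) = (2−8)² + (-7−(-3))² = 36 + 16 = 52
d²(Y, site 4) = (2−7)² + (-7−7)² = 25 + 196 = 221
d²(Y, site 5) = (2−(-5))² + (-7−(-1))² = 49 + 36 = 85
d²(Y, site 6) = (2−2)² + (-7−0)² = 0 + 49 = 49
d²(Y, site 7) = (2−1)² + (-7−(-4))² = 1 + 9 = 10
The smallest is to site 7, so Y lies in the Voronoi region of site 7.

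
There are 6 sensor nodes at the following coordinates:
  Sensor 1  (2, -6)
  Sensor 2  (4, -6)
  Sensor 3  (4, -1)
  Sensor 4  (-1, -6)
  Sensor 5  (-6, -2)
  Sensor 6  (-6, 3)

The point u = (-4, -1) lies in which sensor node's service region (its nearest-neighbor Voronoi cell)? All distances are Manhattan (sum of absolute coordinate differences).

d(u, Sensor 1) = 6 + 5 = 11
d(u, Sensor 2) = 8 + 5 = 13
d(u, Sensor 3) = 8 + 0 = 8
d(u, Sensor 4) = 3 + 5 = 8
d(u, Sensor 5) = 2 + 1 = 3
d(u, Sensor 6) = 2 + 4 = 6
Sensor 5 is nearest.

Sensor 5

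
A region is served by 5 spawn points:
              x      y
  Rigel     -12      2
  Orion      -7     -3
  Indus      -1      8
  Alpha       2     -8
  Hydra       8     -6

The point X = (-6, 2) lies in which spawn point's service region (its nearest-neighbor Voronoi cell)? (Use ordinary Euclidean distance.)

Squared Euclidean distances:
d²(X, Rigel) = 36 + 0 = 36
d²(X, Orion) = 1 + 25 = 26
d²(X, Indus) = 25 + 36 = 61
d²(X, Alpha) = 64 + 100 = 164
d²(X, Hydra) = 196 + 64 = 260
The smallest is to Orion, so X lies in the Voronoi region of Orion.

Orion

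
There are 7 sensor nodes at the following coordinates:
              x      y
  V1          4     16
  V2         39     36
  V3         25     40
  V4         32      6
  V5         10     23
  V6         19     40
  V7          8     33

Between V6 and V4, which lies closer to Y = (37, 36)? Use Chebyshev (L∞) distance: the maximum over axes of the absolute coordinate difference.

d(Y,V6) = max(18, 4) = 18
d(Y,V4) = max(5, 30) = 30
18 < 30, so V6 is closer.

V6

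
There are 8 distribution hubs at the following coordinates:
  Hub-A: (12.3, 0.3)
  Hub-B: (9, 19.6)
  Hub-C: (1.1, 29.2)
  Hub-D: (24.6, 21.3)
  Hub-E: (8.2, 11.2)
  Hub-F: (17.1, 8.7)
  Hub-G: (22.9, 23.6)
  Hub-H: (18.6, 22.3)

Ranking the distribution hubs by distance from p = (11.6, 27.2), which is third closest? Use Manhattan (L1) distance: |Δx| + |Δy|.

Hub-C

d(p, Hub-A) = |11.6−12.3| + |27.2−0.3| = 0.7 + 26.9 = 27.6
d(p, Hub-B) = |11.6−9| + |27.2−19.6| = 2.6 + 7.6 = 10.2
d(p, Hub-C) = |11.6−1.1| + |27.2−29.2| = 10.5 + 2 = 12.5
d(p, Hub-D) = |11.6−24.6| + |27.2−21.3| = 13 + 5.9 = 18.9
d(p, Hub-E) = |11.6−8.2| + |27.2−11.2| = 3.4 + 16 = 19.4
d(p, Hub-F) = |11.6−17.1| + |27.2−8.7| = 5.5 + 18.5 = 24
d(p, Hub-G) = |11.6−22.9| + |27.2−23.6| = 11.3 + 3.6 = 14.9
d(p, Hub-H) = |11.6−18.6| + |27.2−22.3| = 7 + 4.9 = 11.9
Sorted ascending: Hub-B, Hub-H, Hub-C, Hub-G, … — the third-nearest is Hub-C.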